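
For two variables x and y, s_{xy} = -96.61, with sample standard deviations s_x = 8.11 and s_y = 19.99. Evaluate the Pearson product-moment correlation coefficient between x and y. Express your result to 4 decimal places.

-0.5959

r = Cov(x,y) / (s_x · s_y) = -96.61 / (8.11 × 19.99)
  = -96.61 / 162.1189 ≈ -0.5959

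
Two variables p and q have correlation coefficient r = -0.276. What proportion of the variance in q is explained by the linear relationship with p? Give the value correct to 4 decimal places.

r² = (-0.276)² = 0.0762

0.0762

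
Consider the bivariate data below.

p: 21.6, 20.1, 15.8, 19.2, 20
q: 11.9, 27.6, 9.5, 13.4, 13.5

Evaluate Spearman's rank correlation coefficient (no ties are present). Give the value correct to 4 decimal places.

0.4000

Rank p: 5, 4, 1, 2, 3
Rank q: 2, 5, 1, 3, 4
d = rank(p) − rank(q): 3, -1, 0, -1, -1; Σd² = 12
ρ = 1 − 6Σd² / [n(n²−1)] = 1 − 6×12 / (5×24) = 1 − 72/120 ≈ 0.4000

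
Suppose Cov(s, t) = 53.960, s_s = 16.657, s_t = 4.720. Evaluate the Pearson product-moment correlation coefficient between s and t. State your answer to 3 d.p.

0.686

r = Cov(s,t) / (s_s · s_t) = 53.960 / (16.657 × 4.720)
  = 53.960 / 78.6210 ≈ 0.686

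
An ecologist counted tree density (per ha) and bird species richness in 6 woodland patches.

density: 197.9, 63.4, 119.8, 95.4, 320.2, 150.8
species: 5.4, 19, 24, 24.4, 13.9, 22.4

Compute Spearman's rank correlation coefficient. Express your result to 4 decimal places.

Rank density: 5, 1, 3, 2, 6, 4
Rank species: 1, 3, 5, 6, 2, 4
d = rank(density) − rank(species): 4, -2, -2, -4, 4, 0; Σd² = 56
ρ = 1 − 6Σd² / [n(n²−1)] = 1 − 6×56 / (6×35) = 1 − 336/210 ≈ -0.6000

-0.6000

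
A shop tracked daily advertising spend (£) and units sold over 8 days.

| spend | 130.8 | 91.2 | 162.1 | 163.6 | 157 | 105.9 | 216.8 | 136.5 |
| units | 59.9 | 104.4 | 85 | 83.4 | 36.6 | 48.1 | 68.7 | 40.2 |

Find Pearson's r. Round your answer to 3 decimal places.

n = 8, Σx = 1163.9, Σy = 526.3, Σx² = 179965.75, Σy² = 38656.83, Σxy = 76000.39
nΣxy − ΣxΣy = 608003.12 − 612560.57 = -4557.45
nΣx² − (Σx)² = 1439726 − 1354663.21 = 85062.79; nΣy² − (Σy)² = 309254.64 − 276991.69 = 32262.95
r = -4557.45 / √(85062.79 × 32262.95) = -4557.45 / 52386.7974 ≈ -0.087

-0.087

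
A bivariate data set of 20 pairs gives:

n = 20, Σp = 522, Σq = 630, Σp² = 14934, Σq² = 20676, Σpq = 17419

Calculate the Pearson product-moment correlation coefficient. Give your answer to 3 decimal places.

0.936

r = (nΣpq − ΣpΣq) / √[(nΣp² − (Σp)²)(nΣq² − (Σq)²)]
Numerator: 20×17419 − 522×630 = 19520
Denominator: √[(298680 − 272484)(413520 − 396900)] = √[26196 × 16620] = 20865.7020
r = 19520 / 20865.7020 ≈ 0.936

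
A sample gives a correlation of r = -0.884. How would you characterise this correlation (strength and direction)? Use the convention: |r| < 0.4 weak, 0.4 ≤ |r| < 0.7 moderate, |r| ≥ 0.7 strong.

r = -0.884 < 0 so the relationship is negative.
|r| = 0.884, which falls in the strong range.

strong negative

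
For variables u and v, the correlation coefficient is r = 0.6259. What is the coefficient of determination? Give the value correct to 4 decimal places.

0.3918

r² = (0.6259)² = 0.3918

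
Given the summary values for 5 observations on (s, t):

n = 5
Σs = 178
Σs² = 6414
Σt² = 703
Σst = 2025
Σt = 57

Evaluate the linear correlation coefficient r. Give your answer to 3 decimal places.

r = (nΣst − ΣsΣt) / √[(nΣs² − (Σs)²)(nΣt² − (Σt)²)]
Numerator: 5×2025 − 178×57 = -21
Denominator: √[(32070 − 31684)(3515 − 3249)] = √[386 × 266] = 320.4310
r = -21 / 320.4310 ≈ -0.066

-0.066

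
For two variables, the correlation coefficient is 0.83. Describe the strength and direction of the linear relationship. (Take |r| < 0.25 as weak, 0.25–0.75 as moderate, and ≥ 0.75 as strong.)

strong positive

r = 0.83 > 0 so the relationship is positive.
|r| = 0.83, which falls in the strong range.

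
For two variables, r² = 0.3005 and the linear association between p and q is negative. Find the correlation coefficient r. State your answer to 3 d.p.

-0.548

|r| = √0.3005 = 0.548
The association is negative, so r = −0.548.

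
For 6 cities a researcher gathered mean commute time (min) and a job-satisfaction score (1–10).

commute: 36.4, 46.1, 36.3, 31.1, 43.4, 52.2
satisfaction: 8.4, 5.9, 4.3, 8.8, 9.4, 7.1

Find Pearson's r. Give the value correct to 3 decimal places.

-0.135

n = 6, Σx = 245.5, Σy = 43.9, Σx² = 10343.47, Σy² = 340.07, Σxy = 1786.1
nΣxy − ΣxΣy = 10716.6 − 10777.45 = -60.85
nΣx² − (Σx)² = 62060.82 − 60270.25 = 1790.57; nΣy² − (Σy)² = 2040.42 − 1927.21 = 113.21
r = -60.85 / √(1790.57 × 113.21) = -60.85 / 450.2338 ≈ -0.135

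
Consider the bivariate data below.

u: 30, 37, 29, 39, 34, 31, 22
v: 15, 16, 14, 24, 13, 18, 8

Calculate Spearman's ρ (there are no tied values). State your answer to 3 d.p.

Rank u: 3, 6, 2, 7, 5, 4, 1
Rank v: 4, 5, 3, 7, 2, 6, 1
d = rank(u) − rank(v): -1, 1, -1, 0, 3, -2, 0; Σd² = 16
ρ = 1 − 6Σd² / [n(n²−1)] = 1 − 6×16 / (7×48) = 1 − 96/336 ≈ 0.714

0.714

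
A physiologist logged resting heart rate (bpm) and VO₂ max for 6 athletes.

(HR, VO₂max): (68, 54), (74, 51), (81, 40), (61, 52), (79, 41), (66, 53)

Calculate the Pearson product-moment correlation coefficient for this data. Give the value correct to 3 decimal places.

-0.861

n = 6, Σx = 429, Σy = 291, Σx² = 30979, Σy² = 14311, Σxy = 20595
nΣxy − ΣxΣy = 123570 − 124839 = -1269
nΣx² − (Σx)² = 185874 − 184041 = 1833; nΣy² − (Σy)² = 85866 − 84681 = 1185
r = -1269 / √(1833 × 1185) = -1269 / 1473.8063 ≈ -0.861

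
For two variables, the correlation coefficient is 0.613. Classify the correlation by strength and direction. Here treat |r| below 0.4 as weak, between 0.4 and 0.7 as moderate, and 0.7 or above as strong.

r = 0.613 > 0 so the relationship is positive.
|r| = 0.613, which falls in the moderate range.

moderate positive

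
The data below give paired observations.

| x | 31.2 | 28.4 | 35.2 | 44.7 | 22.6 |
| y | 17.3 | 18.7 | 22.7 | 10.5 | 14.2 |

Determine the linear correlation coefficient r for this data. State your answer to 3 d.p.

-0.287

n = 5, Σx = 162.1, Σy = 83.4, Σx² = 5527.89, Σy² = 1476.16, Σxy = 2660.15
nΣxy − ΣxΣy = 13300.75 − 13519.14 = -218.39
nΣx² − (Σx)² = 27639.45 − 26276.41 = 1363.04; nΣy² − (Σy)² = 7380.8 − 6955.56 = 425.24
r = -218.39 / √(1363.04 × 425.24) = -218.39 / 761.3272 ≈ -0.287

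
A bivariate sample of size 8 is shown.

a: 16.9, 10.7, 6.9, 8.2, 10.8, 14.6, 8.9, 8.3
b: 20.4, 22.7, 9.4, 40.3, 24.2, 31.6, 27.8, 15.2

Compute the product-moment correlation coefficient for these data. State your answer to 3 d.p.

0.157

n = 8, Σa = 85.3, Σb = 191.6, Σa² = 992.85, Σb² = 5231.98, Σab = 2079.27
nΣab − ΣaΣb = 16634.16 − 16343.48 = 290.68
nΣa² − (Σa)² = 7942.8 − 7276.09 = 666.71; nΣb² − (Σb)² = 41855.84 − 36710.56 = 5145.28
r = 290.68 / √(666.71 × 5145.28) = 290.68 / 1852.1365 ≈ 0.157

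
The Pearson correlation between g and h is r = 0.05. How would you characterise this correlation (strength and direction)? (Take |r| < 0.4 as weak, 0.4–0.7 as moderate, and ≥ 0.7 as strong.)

r = 0.05 > 0 so the relationship is positive.
|r| = 0.05, which falls in the weak range.

weak positive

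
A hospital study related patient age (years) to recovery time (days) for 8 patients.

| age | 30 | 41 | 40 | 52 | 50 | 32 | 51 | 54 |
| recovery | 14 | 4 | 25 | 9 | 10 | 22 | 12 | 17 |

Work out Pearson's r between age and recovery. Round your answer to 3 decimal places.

n = 8, Σx = 350, Σy = 113, Σx² = 15926, Σy² = 1935, Σxy = 4786
nΣxy − ΣxΣy = 38288 − 39550 = -1262
nΣx² − (Σx)² = 127408 − 122500 = 4908; nΣy² − (Σy)² = 15480 − 12769 = 2711
r = -1262 / √(4908 × 2711) = -1262 / 3647.6826 ≈ -0.346

-0.346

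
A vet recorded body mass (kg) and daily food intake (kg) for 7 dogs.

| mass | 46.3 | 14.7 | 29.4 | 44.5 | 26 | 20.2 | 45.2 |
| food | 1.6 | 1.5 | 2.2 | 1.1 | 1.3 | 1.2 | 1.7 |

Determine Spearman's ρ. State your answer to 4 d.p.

0.3214

Rank mass: 7, 1, 4, 5, 3, 2, 6
Rank food: 5, 4, 7, 1, 3, 2, 6
d = rank(mass) − rank(food): 2, -3, -3, 4, 0, 0, 0; Σd² = 38
ρ = 1 − 6Σd² / [n(n²−1)] = 1 − 6×38 / (7×48) = 1 − 228/336 ≈ 0.3214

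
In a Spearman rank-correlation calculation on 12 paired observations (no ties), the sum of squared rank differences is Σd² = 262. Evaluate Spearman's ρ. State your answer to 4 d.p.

0.0839

ρ = 1 − 6Σd² / [n(n²−1)] = 1 − 6×262 / (12×143)
  = 1 − 1572/1716 = 1 − 0.91608 ≈ 0.0839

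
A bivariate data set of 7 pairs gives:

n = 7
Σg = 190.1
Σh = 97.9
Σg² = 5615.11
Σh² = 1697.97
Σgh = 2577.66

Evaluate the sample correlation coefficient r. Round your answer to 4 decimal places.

-0.2101

r = (nΣgh − ΣgΣh) / √[(nΣg² − (Σg)²)(nΣh² − (Σh)²)]
Numerator: 7×2577.66 − 190.1×97.9 = -567.17
Denominator: √[(39305.77 − 36138.01)(11885.79 − 9584.41)] = √[3167.76 × 2301.38] = 2700.0406
r = -567.17 / 2700.0406 ≈ -0.2101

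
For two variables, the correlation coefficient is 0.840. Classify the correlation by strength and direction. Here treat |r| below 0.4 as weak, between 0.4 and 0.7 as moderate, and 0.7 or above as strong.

strong positive

r = 0.840 > 0 so the relationship is positive.
|r| = 0.840, which falls in the strong range.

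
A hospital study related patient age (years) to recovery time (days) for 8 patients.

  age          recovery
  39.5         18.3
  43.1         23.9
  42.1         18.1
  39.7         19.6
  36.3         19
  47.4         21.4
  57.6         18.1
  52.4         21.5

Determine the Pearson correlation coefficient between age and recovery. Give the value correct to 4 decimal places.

n = 8, Σx = 358.1, Σy = 159.9, Σx² = 16394.33, Σy² = 3226.69, Σxy = 7166.29
nΣxy − ΣxΣy = 57330.32 − 57260.19 = 70.13
nΣx² − (Σx)² = 131154.64 − 128235.61 = 2919.03; nΣy² − (Σy)² = 25813.52 − 25568.01 = 245.51
r = 70.13 / √(2919.03 × 245.51) = 70.13 / 846.5525 ≈ 0.0828

0.0828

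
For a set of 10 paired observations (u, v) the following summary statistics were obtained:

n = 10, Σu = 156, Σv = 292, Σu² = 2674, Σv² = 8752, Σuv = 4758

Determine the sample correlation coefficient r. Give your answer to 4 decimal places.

r = (nΣuv − ΣuΣv) / √[(nΣu² − (Σu)²)(nΣv² − (Σv)²)]
Numerator: 10×4758 − 156×292 = 2028
Denominator: √[(26740 − 24336)(87520 − 85264)] = √[2404 × 2256] = 2328.8246
r = 2028 / 2328.8246 ≈ 0.8708

0.8708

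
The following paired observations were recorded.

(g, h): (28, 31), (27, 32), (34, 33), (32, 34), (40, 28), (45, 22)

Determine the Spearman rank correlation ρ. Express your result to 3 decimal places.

Rank g: 2, 1, 4, 3, 5, 6
Rank h: 3, 4, 5, 6, 2, 1
d = rank(g) − rank(h): -1, -3, -1, -3, 3, 5; Σd² = 54
ρ = 1 − 6Σd² / [n(n²−1)] = 1 − 6×54 / (6×35) = 1 − 324/210 ≈ -0.543

-0.543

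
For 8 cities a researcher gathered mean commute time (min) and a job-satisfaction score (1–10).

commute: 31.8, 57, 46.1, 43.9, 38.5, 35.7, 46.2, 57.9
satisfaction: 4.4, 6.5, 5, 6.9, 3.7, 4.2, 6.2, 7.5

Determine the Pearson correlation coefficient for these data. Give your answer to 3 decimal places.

n = 8, Σx = 357.1, Σy = 44.4, Σx² = 16556.25, Σy² = 260.24, Σxy = 2056.91
nΣxy − ΣxΣy = 16455.28 − 15855.24 = 600.04
nΣx² − (Σx)² = 132450 − 127520.41 = 4929.59; nΣy² − (Σy)² = 2081.92 − 1971.36 = 110.56
r = 600.04 / √(4929.59 × 110.56) = 600.04 / 738.2516 ≈ 0.813

0.813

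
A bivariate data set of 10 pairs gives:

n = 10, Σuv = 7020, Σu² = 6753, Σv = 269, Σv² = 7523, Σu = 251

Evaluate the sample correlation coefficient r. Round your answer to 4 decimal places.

0.7438

r = (nΣuv − ΣuΣv) / √[(nΣu² − (Σu)²)(nΣv² − (Σv)²)]
Numerator: 10×7020 − 251×269 = 2681
Denominator: √[(67530 − 63001)(75230 − 72361)] = √[4529 × 2869] = 3604.6777
r = 2681 / 3604.6777 ≈ 0.7438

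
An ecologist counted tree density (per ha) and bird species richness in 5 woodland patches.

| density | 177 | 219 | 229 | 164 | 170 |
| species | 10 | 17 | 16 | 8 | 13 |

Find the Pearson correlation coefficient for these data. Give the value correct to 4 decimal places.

n = 5, Σx = 959, Σy = 64, Σx² = 187527, Σy² = 878, Σxy = 12679
nΣxy − ΣxΣy = 63395 − 61376 = 2019
nΣx² − (Σx)² = 937635 − 919681 = 17954; nΣy² − (Σy)² = 4390 − 4096 = 294
r = 2019 / √(17954 × 294) = 2019 / 2297.4934 ≈ 0.8788

0.8788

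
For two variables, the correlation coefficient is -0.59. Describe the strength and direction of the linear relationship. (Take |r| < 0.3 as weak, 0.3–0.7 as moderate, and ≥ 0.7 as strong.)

moderate negative

r = -0.59 < 0 so the relationship is negative.
|r| = 0.59, which falls in the moderate range.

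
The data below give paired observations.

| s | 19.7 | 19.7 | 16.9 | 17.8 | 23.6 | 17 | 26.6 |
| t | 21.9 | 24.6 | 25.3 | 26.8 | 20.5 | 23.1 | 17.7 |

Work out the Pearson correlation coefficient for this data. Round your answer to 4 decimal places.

-0.8796

n = 7, Σs = 141.3, Σt = 159.9, Σs² = 2932.15, Σt² = 3710.25, Σst = 3167.98
nΣst − ΣsΣt = 22175.86 − 22593.87 = -418.01
nΣs² − (Σs)² = 20525.05 − 19965.69 = 559.36; nΣt² − (Σt)² = 25971.75 − 25568.01 = 403.74
r = -418.01 / √(559.36 × 403.74) = -418.01 / 475.2221 ≈ -0.8796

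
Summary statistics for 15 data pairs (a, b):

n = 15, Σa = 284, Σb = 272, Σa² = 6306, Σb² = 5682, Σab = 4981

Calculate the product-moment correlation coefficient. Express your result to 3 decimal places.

-0.202

r = (nΣab − ΣaΣb) / √[(nΣa² − (Σa)²)(nΣb² − (Σb)²)]
Numerator: 15×4981 − 284×272 = -2533
Denominator: √[(94590 − 80656)(85230 − 73984)] = √[13934 × 11246] = 12518.0575
r = -2533 / 12518.0575 ≈ -0.202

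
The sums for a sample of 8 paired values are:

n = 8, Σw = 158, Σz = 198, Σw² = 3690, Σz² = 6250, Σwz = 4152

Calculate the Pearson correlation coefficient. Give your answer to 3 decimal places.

0.275

r = (nΣwz − ΣwΣz) / √[(nΣw² − (Σw)²)(nΣz² − (Σz)²)]
Numerator: 8×4152 − 158×198 = 1932
Denominator: √[(29520 − 24964)(50000 − 39204)] = √[4556 × 10796] = 7013.3142
r = 1932 / 7013.3142 ≈ 0.275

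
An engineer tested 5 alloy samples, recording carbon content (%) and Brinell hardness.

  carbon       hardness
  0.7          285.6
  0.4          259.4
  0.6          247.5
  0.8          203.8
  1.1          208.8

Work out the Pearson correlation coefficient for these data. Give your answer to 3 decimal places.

n = 5, Σx = 3.6, Σy = 1205.1, Σx² = 2.86, Σy² = 295243.85, Σxy = 844.9
nΣxy − ΣxΣy = 4224.5 − 4338.36 = -113.86
nΣx² − (Σx)² = 14.3 − 12.96 = 1.34; nΣy² − (Σy)² = 1476219.25 − 1452266.01 = 23953.24
r = -113.86 / √(1.34 × 23953.24) = -113.86 / 179.1573 ≈ -0.636

-0.636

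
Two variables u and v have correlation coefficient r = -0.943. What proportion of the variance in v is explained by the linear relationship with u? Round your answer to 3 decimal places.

r² = (-0.943)² = 0.889

0.889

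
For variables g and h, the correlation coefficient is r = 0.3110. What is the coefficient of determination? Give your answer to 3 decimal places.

r² = (0.3110)² = 0.097

0.097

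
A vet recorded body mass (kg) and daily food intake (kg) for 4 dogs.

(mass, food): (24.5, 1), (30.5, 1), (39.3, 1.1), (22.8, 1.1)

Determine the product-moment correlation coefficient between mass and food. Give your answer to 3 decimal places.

n = 4, Σx = 117.1, Σy = 4.2, Σx² = 3594.83, Σy² = 4.42, Σxy = 123.31
nΣxy − ΣxΣy = 493.24 − 491.82 = 1.42
nΣx² − (Σx)² = 14379.32 − 13712.41 = 666.91; nΣy² − (Σy)² = 17.68 − 17.64 = 0.04
r = 1.42 / √(666.91 × 0.04) = 1.42 / 5.1649 ≈ 0.275

0.275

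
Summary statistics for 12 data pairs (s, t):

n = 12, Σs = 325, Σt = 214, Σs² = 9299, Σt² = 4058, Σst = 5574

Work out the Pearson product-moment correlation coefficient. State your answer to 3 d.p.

-0.640

r = (nΣst − ΣsΣt) / √[(nΣs² − (Σs)²)(nΣt² − (Σt)²)]
Numerator: 12×5574 − 325×214 = -2662
Denominator: √[(111588 − 105625)(48696 − 45796)] = √[5963 × 2900] = 4158.4492
r = -2662 / 4158.4492 ≈ -0.640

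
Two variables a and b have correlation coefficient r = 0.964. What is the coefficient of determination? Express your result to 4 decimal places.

0.9293

r² = (0.964)² = 0.9293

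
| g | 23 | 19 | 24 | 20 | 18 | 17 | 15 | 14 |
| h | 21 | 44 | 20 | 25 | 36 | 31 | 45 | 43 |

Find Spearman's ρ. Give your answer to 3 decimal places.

-0.786

Rank g: 7, 5, 8, 6, 4, 3, 2, 1
Rank h: 2, 7, 1, 3, 5, 4, 8, 6
d = rank(g) − rank(h): 5, -2, 7, 3, -1, -1, -6, -5; Σd² = 150
ρ = 1 − 6Σd² / [n(n²−1)] = 1 − 6×150 / (8×63) = 1 − 900/504 ≈ -0.786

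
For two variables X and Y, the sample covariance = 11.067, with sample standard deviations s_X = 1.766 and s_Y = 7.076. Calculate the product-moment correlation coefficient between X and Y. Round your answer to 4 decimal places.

0.8856

r = Cov(X,Y) / (s_X · s_Y) = 11.067 / (1.766 × 7.076)
  = 11.067 / 12.4962 ≈ 0.8856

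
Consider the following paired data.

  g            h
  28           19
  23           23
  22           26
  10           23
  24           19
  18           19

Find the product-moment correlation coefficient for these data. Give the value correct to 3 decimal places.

n = 6, Σg = 125, Σh = 129, Σg² = 2797, Σh² = 2817, Σgh = 2661
nΣgh − ΣgΣh = 15966 − 16125 = -159
nΣg² − (Σg)² = 16782 − 15625 = 1157; nΣh² − (Σh)² = 16902 − 16641 = 261
r = -159 / √(1157 × 261) = -159 / 549.5243 ≈ -0.289

-0.289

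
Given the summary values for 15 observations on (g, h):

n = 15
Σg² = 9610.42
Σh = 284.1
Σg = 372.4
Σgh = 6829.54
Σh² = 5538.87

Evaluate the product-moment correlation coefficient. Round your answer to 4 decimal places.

-0.9316

r = (nΣgh − ΣgΣh) / √[(nΣg² − (Σg)²)(nΣh² − (Σh)²)]
Numerator: 15×6829.54 − 372.4×284.1 = -3355.74
Denominator: √[(144156.3 − 138681.76)(83083.05 − 80712.81)] = √[5474.54 × 2370.24] = 3602.2179
r = -3355.74 / 3602.2179 ≈ -0.9316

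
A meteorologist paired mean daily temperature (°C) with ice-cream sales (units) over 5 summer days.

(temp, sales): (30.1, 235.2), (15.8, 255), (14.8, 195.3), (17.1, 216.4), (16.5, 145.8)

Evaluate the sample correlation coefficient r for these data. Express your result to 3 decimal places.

n = 5, Σx = 94.3, Σy = 1047.7, Σx² = 1939.35, Σy² = 226572.73, Σxy = 20105.1
nΣxy − ΣxΣy = 100525.5 − 98798.11 = 1727.39
nΣx² − (Σx)² = 9696.75 − 8892.49 = 804.26; nΣy² − (Σy)² = 1132863.65 − 1097675.29 = 35188.36
r = 1727.39 / √(804.26 × 35188.36) = 1727.39 / 5319.8299 ≈ 0.325

0.325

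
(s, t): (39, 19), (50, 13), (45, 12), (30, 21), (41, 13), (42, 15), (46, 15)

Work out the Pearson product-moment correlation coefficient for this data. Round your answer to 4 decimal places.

n = 7, Σs = 293, Σt = 108, Σs² = 12507, Σt² = 1734, Σst = 4414
nΣst − ΣsΣt = 30898 − 31644 = -746
nΣs² − (Σs)² = 87549 − 85849 = 1700; nΣt² − (Σt)² = 12138 − 11664 = 474
r = -746 / √(1700 × 474) = -746 / 897.6636 ≈ -0.8310

-0.8310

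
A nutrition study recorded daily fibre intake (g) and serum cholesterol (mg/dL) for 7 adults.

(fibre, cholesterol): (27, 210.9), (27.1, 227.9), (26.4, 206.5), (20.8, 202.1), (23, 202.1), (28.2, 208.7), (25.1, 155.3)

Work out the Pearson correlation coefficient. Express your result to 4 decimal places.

n = 7, Σx = 177.6, Σy = 1413.5, Σx² = 4547.26, Σy² = 288422.07, Σxy = 35957.34
nΣxy − ΣxΣy = 251701.38 − 251037.6 = 663.78
nΣx² − (Σx)² = 31830.82 − 31541.76 = 289.06; nΣy² − (Σy)² = 2018954.49 − 1997982.25 = 20972.24
r = 663.78 / √(289.06 × 20972.24) = 663.78 / 2462.1608 ≈ 0.2696

0.2696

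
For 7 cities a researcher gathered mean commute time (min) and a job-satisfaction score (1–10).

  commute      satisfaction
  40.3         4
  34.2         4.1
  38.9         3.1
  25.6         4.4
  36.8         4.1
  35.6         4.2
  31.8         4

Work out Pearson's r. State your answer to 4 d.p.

n = 7, Σx = 243.2, Σy = 27.9, Σx² = 8595.14, Σy² = 112.23, Σxy = 962.25
nΣxy − ΣxΣy = 6735.75 − 6785.28 = -49.53
nΣx² − (Σx)² = 60165.98 − 59146.24 = 1019.74; nΣy² − (Σy)² = 785.61 − 778.41 = 7.2
r = -49.53 / √(1019.74 × 7.2) = -49.53 / 85.6862 ≈ -0.5780

-0.5780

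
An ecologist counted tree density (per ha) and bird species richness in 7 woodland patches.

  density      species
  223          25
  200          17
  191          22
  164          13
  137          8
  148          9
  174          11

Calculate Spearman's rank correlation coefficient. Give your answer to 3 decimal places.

Rank density: 7, 6, 5, 3, 1, 2, 4
Rank species: 7, 5, 6, 4, 1, 2, 3
d = rank(density) − rank(species): 0, 1, -1, -1, 0, 0, 1; Σd² = 4
ρ = 1 − 6Σd² / [n(n²−1)] = 1 − 6×4 / (7×48) = 1 − 24/336 ≈ 0.929

0.929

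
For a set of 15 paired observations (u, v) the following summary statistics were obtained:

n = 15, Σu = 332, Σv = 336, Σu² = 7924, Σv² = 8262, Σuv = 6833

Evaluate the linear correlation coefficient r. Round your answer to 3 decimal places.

-0.928

r = (nΣuv − ΣuΣv) / √[(nΣu² − (Σu)²)(nΣv² − (Σv)²)]
Numerator: 15×6833 − 332×336 = -9057
Denominator: √[(118860 − 110224)(123930 − 112896)] = √[8636 × 11034] = 9761.6404
r = -9057 / 9761.6404 ≈ -0.928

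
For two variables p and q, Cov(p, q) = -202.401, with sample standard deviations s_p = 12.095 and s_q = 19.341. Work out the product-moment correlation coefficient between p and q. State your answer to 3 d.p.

-0.865

r = Cov(p,q) / (s_p · s_q) = -202.401 / (12.095 × 19.341)
  = -202.401 / 233.9294 ≈ -0.865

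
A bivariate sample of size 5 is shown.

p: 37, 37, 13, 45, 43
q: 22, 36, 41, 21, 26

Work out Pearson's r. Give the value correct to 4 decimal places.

-0.8098

n = 5, Σp = 175, Σq = 146, Σp² = 6781, Σq² = 4578, Σpq = 4742
nΣpq − ΣpΣq = 23710 − 25550 = -1840
nΣp² − (Σp)² = 33905 − 30625 = 3280; nΣq² − (Σq)² = 22890 − 21316 = 1574
r = -1840 / √(3280 × 1574) = -1840 / 2272.1620 ≈ -0.8098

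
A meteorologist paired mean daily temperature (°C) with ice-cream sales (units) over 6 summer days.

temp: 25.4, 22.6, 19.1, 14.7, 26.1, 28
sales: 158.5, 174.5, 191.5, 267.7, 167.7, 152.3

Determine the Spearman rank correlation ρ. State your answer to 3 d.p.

-0.943

Rank temp: 4, 3, 2, 1, 5, 6
Rank sales: 2, 4, 5, 6, 3, 1
d = rank(temp) − rank(sales): 2, -1, -3, -5, 2, 5; Σd² = 68
ρ = 1 − 6Σd² / [n(n²−1)] = 1 − 6×68 / (6×35) = 1 − 408/210 ≈ -0.943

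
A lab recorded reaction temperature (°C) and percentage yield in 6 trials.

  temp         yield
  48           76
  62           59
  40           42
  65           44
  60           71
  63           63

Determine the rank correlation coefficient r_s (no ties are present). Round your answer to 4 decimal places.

Rank temp: 2, 4, 1, 6, 3, 5
Rank yield: 6, 3, 1, 2, 5, 4
d = rank(temp) − rank(yield): -4, 1, 0, 4, -2, 1; Σd² = 38
ρ = 1 − 6Σd² / [n(n²−1)] = 1 − 6×38 / (6×35) = 1 − 228/210 ≈ -0.0857

-0.0857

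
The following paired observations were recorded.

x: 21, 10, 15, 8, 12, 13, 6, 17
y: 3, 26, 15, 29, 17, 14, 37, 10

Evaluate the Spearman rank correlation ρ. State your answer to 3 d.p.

-0.976

Rank x: 8, 3, 6, 2, 4, 5, 1, 7
Rank y: 1, 6, 4, 7, 5, 3, 8, 2
d = rank(x) − rank(y): 7, -3, 2, -5, -1, 2, -7, 5; Σd² = 166
ρ = 1 − 6Σd² / [n(n²−1)] = 1 − 6×166 / (8×63) = 1 − 996/504 ≈ -0.976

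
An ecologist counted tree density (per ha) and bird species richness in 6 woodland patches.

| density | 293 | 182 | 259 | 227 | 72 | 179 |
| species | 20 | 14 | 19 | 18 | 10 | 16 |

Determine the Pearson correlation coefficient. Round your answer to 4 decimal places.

n = 6, Σx = 1212, Σy = 97, Σx² = 274808, Σy² = 1637, Σxy = 20999
nΣxy − ΣxΣy = 125994 − 117564 = 8430
nΣx² − (Σx)² = 1648848 − 1468944 = 179904; nΣy² − (Σy)² = 9822 − 9409 = 413
r = 8430 / √(179904 × 413) = 8430 / 8619.7652 ≈ 0.9780

0.9780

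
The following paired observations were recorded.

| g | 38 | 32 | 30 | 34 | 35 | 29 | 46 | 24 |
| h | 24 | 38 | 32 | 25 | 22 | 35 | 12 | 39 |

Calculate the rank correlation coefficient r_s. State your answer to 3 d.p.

Rank g: 7, 4, 3, 5, 6, 2, 8, 1
Rank h: 3, 7, 5, 4, 2, 6, 1, 8
d = rank(g) − rank(h): 4, -3, -2, 1, 4, -4, 7, -7; Σd² = 160
ρ = 1 − 6Σd² / [n(n²−1)] = 1 − 6×160 / (8×63) = 1 − 960/504 ≈ -0.905

-0.905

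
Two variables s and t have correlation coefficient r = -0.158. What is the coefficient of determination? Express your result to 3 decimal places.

r² = (-0.158)² = 0.025

0.025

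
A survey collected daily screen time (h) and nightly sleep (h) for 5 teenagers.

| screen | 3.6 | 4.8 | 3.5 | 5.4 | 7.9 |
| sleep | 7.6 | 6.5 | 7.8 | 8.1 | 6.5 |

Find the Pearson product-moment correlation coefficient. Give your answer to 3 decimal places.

-0.559

n = 5, Σx = 25.2, Σy = 36.5, Σx² = 139.82, Σy² = 268.71, Σxy = 180.95
nΣxy − ΣxΣy = 904.75 − 919.8 = -15.05
nΣx² − (Σx)² = 699.1 − 635.04 = 64.06; nΣy² − (Σy)² = 1343.55 − 1332.25 = 11.3
r = -15.05 / √(64.06 × 11.3) = -15.05 / 26.9050 ≈ -0.559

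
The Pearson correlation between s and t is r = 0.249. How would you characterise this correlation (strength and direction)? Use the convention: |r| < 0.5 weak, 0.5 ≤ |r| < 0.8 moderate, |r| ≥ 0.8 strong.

r = 0.249 > 0 so the relationship is positive.
|r| = 0.249, which falls in the weak range.

weak positive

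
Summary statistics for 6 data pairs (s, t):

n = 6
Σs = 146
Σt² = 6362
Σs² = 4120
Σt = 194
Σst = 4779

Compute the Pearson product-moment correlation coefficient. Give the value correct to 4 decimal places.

0.2591

r = (nΣst − ΣsΣt) / √[(nΣs² − (Σs)²)(nΣt² − (Σt)²)]
Numerator: 6×4779 − 146×194 = 350
Denominator: √[(24720 − 21316)(38172 − 37636)] = √[3404 × 536] = 1350.7568
r = 350 / 1350.7568 ≈ 0.2591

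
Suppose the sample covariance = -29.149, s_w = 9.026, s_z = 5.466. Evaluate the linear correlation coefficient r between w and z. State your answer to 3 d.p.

-0.591

r = Cov(w,z) / (s_w · s_z) = -29.149 / (9.026 × 5.466)
  = -29.149 / 49.3361 ≈ -0.591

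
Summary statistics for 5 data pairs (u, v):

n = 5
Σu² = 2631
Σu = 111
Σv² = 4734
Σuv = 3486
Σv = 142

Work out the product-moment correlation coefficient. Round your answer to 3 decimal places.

r = (nΣuv − ΣuΣv) / √[(nΣu² − (Σu)²)(nΣv² − (Σv)²)]
Numerator: 5×3486 − 111×142 = 1668
Denominator: √[(13155 − 12321)(23670 − 20164)] = √[834 × 3506] = 1709.9719
r = 1668 / 1709.9719 ≈ 0.975

0.975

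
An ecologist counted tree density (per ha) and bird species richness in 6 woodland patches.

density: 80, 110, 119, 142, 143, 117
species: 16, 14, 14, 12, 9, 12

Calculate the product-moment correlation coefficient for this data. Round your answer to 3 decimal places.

-0.871

n = 6, Σx = 711, Σy = 77, Σx² = 86963, Σy² = 1017, Σxy = 8881
nΣxy − ΣxΣy = 53286 − 54747 = -1461
nΣx² − (Σx)² = 521778 − 505521 = 16257; nΣy² − (Σy)² = 6102 − 5929 = 173
r = -1461 / √(16257 × 173) = -1461 / 1677.0394 ≈ -0.871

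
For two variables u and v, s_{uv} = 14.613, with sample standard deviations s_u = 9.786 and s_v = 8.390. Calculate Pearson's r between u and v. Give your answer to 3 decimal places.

r = Cov(u,v) / (s_u · s_v) = 14.613 / (9.786 × 8.390)
  = 14.613 / 82.1045 ≈ 0.178

0.178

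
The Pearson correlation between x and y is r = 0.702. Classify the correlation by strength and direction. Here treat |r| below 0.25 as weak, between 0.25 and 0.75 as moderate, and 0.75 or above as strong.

moderate positive

r = 0.702 > 0 so the relationship is positive.
|r| = 0.702, which falls in the moderate range.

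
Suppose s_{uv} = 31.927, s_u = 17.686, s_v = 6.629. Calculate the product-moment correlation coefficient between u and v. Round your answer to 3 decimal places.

r = Cov(u,v) / (s_u · s_v) = 31.927 / (17.686 × 6.629)
  = 31.927 / 117.2405 ≈ 0.272

0.272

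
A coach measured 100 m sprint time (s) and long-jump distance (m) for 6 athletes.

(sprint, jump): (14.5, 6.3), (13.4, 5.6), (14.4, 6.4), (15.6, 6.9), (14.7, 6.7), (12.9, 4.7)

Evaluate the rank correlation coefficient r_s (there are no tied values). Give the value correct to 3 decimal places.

0.943

Rank sprint: 4, 2, 3, 6, 5, 1
Rank jump: 3, 2, 4, 6, 5, 1
d = rank(sprint) − rank(jump): 1, 0, -1, 0, 0, 0; Σd² = 2
ρ = 1 − 6Σd² / [n(n²−1)] = 1 − 6×2 / (6×35) = 1 − 12/210 ≈ 0.943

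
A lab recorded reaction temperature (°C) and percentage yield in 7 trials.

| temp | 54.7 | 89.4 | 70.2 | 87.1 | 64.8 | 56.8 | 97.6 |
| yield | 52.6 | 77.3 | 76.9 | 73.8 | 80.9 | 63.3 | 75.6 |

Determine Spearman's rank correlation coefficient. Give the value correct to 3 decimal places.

Rank temp: 1, 6, 4, 5, 3, 2, 7
Rank yield: 1, 6, 5, 3, 7, 2, 4
d = rank(temp) − rank(yield): 0, 0, -1, 2, -4, 0, 3; Σd² = 30
ρ = 1 − 6Σd² / [n(n²−1)] = 1 − 6×30 / (7×48) = 1 − 180/336 ≈ 0.464

0.464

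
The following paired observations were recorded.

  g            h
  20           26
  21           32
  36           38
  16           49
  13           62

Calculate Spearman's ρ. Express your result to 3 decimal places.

Rank g: 3, 4, 5, 2, 1
Rank h: 1, 2, 3, 4, 5
d = rank(g) − rank(h): 2, 2, 2, -2, -4; Σd² = 32
ρ = 1 − 6Σd² / [n(n²−1)] = 1 − 6×32 / (5×24) = 1 − 192/120 ≈ -0.600

-0.600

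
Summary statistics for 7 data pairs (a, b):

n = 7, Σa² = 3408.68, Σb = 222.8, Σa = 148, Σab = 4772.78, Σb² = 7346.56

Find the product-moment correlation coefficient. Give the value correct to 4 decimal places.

r = (nΣab − ΣaΣb) / √[(nΣa² − (Σa)²)(nΣb² − (Σb)²)]
Numerator: 7×4772.78 − 148×222.8 = 435.06
Denominator: √[(23860.76 − 21904)(51425.92 − 49639.84)] = √[1956.76 × 1786.08] = 1869.4732
r = 435.06 / 1869.4732 ≈ 0.2327

0.2327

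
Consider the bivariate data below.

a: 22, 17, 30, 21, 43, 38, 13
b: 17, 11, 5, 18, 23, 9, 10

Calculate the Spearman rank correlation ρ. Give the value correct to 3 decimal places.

0.107

Rank a: 4, 2, 5, 3, 7, 6, 1
Rank b: 5, 4, 1, 6, 7, 2, 3
d = rank(a) − rank(b): -1, -2, 4, -3, 0, 4, -2; Σd² = 50
ρ = 1 − 6Σd² / [n(n²−1)] = 1 − 6×50 / (7×48) = 1 − 300/336 ≈ 0.107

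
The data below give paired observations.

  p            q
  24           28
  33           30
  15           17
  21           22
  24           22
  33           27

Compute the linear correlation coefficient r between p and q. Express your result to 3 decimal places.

0.871

n = 6, Σp = 150, Σq = 146, Σp² = 3996, Σq² = 3670, Σpq = 3798
nΣpq − ΣpΣq = 22788 − 21900 = 888
nΣp² − (Σp)² = 23976 − 22500 = 1476; nΣq² − (Σq)² = 22020 − 21316 = 704
r = 888 / √(1476 × 704) = 888 / 1019.3645 ≈ 0.871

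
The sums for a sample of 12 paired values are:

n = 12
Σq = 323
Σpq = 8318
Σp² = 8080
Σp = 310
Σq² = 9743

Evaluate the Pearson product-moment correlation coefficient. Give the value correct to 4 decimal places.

-0.0954

r = (nΣpq − ΣpΣq) / √[(nΣp² − (Σp)²)(nΣq² − (Σq)²)]
Numerator: 12×8318 − 310×323 = -314
Denominator: √[(96960 − 96100)(116916 − 104329)] = √[860 × 12587] = 3290.1094
r = -314 / 3290.1094 ≈ -0.0954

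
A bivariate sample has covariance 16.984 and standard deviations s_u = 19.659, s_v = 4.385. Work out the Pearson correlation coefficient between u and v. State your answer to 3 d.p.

r = Cov(u,v) / (s_u · s_v) = 16.984 / (19.659 × 4.385)
  = 16.984 / 86.2047 ≈ 0.197

0.197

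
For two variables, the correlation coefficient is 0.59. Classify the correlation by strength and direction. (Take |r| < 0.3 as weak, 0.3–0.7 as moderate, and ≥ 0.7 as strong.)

r = 0.59 > 0 so the relationship is positive.
|r| = 0.59, which falls in the moderate range.

moderate positive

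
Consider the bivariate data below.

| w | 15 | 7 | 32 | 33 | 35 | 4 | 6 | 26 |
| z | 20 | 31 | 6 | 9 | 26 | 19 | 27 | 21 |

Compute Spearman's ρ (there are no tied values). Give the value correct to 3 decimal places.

-0.286

Rank w: 4, 3, 6, 7, 8, 1, 2, 5
Rank z: 4, 8, 1, 2, 6, 3, 7, 5
d = rank(w) − rank(z): 0, -5, 5, 5, 2, -2, -5, 0; Σd² = 108
ρ = 1 − 6Σd² / [n(n²−1)] = 1 − 6×108 / (8×63) = 1 − 648/504 ≈ -0.286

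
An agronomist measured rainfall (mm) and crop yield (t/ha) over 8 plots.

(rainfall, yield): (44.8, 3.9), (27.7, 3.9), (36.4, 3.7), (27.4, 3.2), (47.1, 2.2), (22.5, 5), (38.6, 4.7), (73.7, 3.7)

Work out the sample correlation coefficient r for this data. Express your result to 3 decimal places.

-0.305

n = 8, Σx = 318.2, Σy = 30.3, Σx² = 14496.36, Σy² = 119.97, Σxy = 1175.34
nΣxy − ΣxΣy = 9402.72 − 9641.46 = -238.74
nΣx² − (Σx)² = 115970.88 − 101251.24 = 14719.64; nΣy² − (Σy)² = 959.76 − 918.09 = 41.67
r = -238.74 / √(14719.64 × 41.67) = -238.74 / 783.1778 ≈ -0.305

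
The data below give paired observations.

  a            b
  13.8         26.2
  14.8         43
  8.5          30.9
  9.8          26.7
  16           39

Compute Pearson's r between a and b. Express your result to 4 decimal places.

n = 5, Σa = 62.9, Σb = 165.8, Σa² = 833.77, Σb² = 5724.14, Σab = 2146.27
nΣab − ΣaΣb = 10731.35 − 10428.82 = 302.53
nΣa² − (Σa)² = 4168.85 − 3956.41 = 212.44; nΣb² − (Σb)² = 28620.7 − 27489.64 = 1131.06
r = 302.53 / √(212.44 × 1131.06) = 302.53 / 490.1861 ≈ 0.6172

0.6172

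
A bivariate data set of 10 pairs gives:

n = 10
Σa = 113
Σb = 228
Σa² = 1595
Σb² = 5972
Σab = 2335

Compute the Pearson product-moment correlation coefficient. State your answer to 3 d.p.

-0.487

r = (nΣab − ΣaΣb) / √[(nΣa² − (Σa)²)(nΣb² − (Σb)²)]
Numerator: 10×2335 − 113×228 = -2414
Denominator: √[(15950 − 12769)(59720 − 51984)] = √[3181 × 7736] = 4960.6669
r = -2414 / 4960.6669 ≈ -0.487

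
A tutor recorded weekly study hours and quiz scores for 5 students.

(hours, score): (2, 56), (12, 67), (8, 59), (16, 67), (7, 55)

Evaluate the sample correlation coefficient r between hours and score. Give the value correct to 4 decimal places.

n = 5, Σx = 45, Σy = 304, Σx² = 517, Σy² = 18620, Σxy = 2845
nΣxy − ΣxΣy = 14225 − 13680 = 545
nΣx² − (Σx)² = 2585 − 2025 = 560; nΣy² − (Σy)² = 93100 − 92416 = 684
r = 545 / √(560 × 684) = 545 / 618.9023 ≈ 0.8806

0.8806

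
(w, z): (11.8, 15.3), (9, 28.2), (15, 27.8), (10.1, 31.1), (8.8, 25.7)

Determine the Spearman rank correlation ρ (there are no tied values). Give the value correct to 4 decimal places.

Rank w: 4, 2, 5, 3, 1
Rank z: 1, 4, 3, 5, 2
d = rank(w) − rank(z): 3, -2, 2, -2, -1; Σd² = 22
ρ = 1 − 6Σd² / [n(n²−1)] = 1 − 6×22 / (5×24) = 1 − 132/120 ≈ -0.1000

-0.1000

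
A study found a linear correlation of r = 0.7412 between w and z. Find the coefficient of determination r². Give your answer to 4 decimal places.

0.5494

r² = (0.7412)² = 0.5494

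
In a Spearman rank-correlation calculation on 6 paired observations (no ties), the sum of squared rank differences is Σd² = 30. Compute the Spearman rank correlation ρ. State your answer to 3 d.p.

0.143

ρ = 1 − 6Σd² / [n(n²−1)] = 1 − 6×30 / (6×35)
  = 1 − 180/210 = 1 − 0.8571 ≈ 0.143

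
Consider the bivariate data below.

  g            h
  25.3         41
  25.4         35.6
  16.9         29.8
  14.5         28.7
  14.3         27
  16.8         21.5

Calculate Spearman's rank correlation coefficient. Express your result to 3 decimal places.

Rank g: 5, 6, 4, 2, 1, 3
Rank h: 6, 5, 4, 3, 2, 1
d = rank(g) − rank(h): -1, 1, 0, -1, -1, 2; Σd² = 8
ρ = 1 − 6Σd² / [n(n²−1)] = 1 − 6×8 / (6×35) = 1 − 48/210 ≈ 0.771

0.771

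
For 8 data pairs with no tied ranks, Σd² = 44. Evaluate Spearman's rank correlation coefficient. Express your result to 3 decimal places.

0.476

ρ = 1 − 6Σd² / [n(n²−1)] = 1 − 6×44 / (8×63)
  = 1 − 264/504 = 1 − 0.5238 ≈ 0.476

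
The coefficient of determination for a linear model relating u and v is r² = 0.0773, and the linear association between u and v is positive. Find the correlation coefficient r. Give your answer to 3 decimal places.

|r| = √0.0773 = 0.278
The association is positive, so r = 0.278.

0.278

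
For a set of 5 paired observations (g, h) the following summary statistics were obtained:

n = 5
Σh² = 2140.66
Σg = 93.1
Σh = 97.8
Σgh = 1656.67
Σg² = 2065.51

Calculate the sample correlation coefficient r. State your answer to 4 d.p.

-0.5978

r = (nΣgh − ΣgΣh) / √[(nΣg² − (Σg)²)(nΣh² − (Σh)²)]
Numerator: 5×1656.67 − 93.1×97.8 = -821.83
Denominator: √[(10327.55 − 8667.61)(10703.3 − 9564.84)] = √[1659.94 × 1138.46] = 1374.6910
r = -821.83 / 1374.6910 ≈ -0.5978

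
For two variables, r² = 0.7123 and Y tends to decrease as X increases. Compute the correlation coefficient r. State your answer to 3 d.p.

-0.844

|r| = √0.7123 = 0.844
The association is negative, so r = −0.844.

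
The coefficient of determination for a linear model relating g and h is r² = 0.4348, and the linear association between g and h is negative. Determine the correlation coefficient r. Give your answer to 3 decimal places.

-0.659

|r| = √0.4348 = 0.659
The association is negative, so r = −0.659.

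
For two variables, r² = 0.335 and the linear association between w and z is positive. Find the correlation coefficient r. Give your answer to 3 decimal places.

0.579

|r| = √0.335 = 0.579
The association is positive, so r = 0.579.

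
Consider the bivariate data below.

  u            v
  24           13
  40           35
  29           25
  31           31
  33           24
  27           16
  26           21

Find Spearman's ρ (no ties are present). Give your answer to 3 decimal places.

Rank u: 1, 7, 4, 5, 6, 3, 2
Rank v: 1, 7, 5, 6, 4, 2, 3
d = rank(u) − rank(v): 0, 0, -1, -1, 2, 1, -1; Σd² = 8
ρ = 1 − 6Σd² / [n(n²−1)] = 1 − 6×8 / (7×48) = 1 − 48/336 ≈ 0.857

0.857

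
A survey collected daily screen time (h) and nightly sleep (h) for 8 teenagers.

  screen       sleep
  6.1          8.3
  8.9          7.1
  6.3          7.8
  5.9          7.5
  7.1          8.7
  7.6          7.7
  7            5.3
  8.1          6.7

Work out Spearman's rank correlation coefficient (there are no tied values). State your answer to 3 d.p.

-0.333

Rank screen: 2, 8, 3, 1, 5, 6, 4, 7
Rank sleep: 7, 3, 6, 4, 8, 5, 1, 2
d = rank(screen) − rank(sleep): -5, 5, -3, -3, -3, 1, 3, 5; Σd² = 112
ρ = 1 − 6Σd² / [n(n²−1)] = 1 − 6×112 / (8×63) = 1 − 672/504 ≈ -0.333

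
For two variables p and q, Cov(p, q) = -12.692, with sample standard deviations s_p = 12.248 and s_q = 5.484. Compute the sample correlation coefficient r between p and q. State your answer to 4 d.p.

r = Cov(p,q) / (s_p · s_q) = -12.692 / (12.248 × 5.484)
  = -12.692 / 67.1680 ≈ -0.1890

-0.1890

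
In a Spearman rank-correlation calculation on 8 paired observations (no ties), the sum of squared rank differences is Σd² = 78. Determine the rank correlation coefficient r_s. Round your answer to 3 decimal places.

0.071

ρ = 1 − 6Σd² / [n(n²−1)] = 1 − 6×78 / (8×63)
  = 1 − 468/504 = 1 − 0.9286 ≈ 0.071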